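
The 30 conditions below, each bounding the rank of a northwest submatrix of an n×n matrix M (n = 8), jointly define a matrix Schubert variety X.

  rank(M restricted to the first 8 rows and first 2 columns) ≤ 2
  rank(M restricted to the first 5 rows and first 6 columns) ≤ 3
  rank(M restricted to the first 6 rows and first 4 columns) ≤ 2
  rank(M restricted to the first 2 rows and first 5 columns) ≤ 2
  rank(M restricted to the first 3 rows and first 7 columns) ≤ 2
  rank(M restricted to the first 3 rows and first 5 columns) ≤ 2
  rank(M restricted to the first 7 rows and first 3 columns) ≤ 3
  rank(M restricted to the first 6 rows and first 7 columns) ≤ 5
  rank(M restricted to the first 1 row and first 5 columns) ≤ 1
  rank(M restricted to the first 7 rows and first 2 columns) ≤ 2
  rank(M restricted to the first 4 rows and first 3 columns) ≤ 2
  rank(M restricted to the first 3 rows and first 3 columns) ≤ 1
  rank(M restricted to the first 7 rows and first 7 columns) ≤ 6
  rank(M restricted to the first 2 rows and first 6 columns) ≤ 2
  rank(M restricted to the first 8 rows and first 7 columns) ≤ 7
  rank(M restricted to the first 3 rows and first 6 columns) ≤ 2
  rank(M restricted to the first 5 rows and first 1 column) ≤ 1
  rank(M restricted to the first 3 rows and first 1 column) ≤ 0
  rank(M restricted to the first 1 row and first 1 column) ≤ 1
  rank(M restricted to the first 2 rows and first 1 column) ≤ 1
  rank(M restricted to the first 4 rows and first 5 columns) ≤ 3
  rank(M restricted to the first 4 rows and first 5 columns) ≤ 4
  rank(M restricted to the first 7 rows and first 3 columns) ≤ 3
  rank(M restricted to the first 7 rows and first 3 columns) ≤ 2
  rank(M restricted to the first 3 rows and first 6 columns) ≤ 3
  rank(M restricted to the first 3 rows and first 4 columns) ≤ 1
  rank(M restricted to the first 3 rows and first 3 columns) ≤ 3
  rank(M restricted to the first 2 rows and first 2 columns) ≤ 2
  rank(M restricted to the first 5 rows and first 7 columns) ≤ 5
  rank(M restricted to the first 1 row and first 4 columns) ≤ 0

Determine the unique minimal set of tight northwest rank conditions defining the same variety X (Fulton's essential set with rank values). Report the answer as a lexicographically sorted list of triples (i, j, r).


Rank table r_w(8×8) implied by the 30 constraints:

  0 | 0 | 0 | 0 | 1 | 1 | 1 | 1
  0 | 1 | 1 | 1 | 2 | 2 | 2 | 2
  0 | 1 | 1 | 1 | 2 | 2 | 2 | 3
  1 | 2 | 2 | 2 | 3 | 3 | 3 | 4
  1 | 2 | 2 | 2 | 3 | 3 | 4 | 5
  1 | 2 | 2 | 2 | 3 | 4 | 5 | 6
  1 | 2 | 2 | 3 | 4 | 5 | 6 | 7
  1 | 2 | 3 | 4 | 5 | 6 | 7 | 8

so w = (5, 2, 8, 1, 7, 6, 4, 3).

Rothe diagram D(w) (16 cells), 7 SE-corners (essential conditions):

[(1, 4, 0), (3, 1, 0), (3, 4, 1), (3, 7, 2), (5, 6, 3), (6, 4, 2), (7, 3, 2)]


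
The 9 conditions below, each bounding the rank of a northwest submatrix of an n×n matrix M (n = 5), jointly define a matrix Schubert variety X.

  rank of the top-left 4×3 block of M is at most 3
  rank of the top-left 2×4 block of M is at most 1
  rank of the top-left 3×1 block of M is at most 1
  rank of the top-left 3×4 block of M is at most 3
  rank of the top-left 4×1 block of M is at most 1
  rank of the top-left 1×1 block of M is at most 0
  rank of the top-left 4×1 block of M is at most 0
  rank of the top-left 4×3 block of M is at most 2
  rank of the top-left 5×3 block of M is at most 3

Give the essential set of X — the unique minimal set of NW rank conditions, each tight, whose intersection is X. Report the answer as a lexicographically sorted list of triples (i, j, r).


Computing R[i][j] = min implied NW-rank bound (n=5, 9 conditions):

  R[1]: 0, 1, 1, 1, 1
  R[2]: 0, 1, 1, 1, 2
  R[3]: 0, 1, 2, 2, 3
  R[4]: 0, 1, 2, 3, 4
  R[5]: 1, 2, 3, 4, 5

so w = (2, 5, 3, 4, 1).

ℓ(w)=6; the 2 essential cells (i,j,r):

[(2, 4, 1), (4, 1, 0)]


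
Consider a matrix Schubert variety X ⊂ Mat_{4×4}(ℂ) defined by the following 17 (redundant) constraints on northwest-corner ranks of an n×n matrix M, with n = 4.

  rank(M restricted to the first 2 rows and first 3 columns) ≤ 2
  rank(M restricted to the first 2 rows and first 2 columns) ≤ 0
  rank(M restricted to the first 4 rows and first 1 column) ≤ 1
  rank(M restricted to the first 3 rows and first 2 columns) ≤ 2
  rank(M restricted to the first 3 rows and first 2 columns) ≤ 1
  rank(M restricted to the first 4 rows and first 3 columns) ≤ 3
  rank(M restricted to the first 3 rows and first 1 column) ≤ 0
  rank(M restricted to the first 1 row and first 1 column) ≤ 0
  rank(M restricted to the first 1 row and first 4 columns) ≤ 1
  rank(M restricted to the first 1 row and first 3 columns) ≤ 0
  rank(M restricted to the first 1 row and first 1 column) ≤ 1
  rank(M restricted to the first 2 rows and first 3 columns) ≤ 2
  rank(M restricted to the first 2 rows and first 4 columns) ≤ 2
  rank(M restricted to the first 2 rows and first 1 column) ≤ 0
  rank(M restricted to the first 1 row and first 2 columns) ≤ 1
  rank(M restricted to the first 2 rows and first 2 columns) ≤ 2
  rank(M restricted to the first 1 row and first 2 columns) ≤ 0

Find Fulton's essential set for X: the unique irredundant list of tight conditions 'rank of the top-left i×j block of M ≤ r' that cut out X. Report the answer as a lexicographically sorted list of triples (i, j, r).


Recovering R(i,j) via the rank-extension bound from the 17 conditions:

  row 1: 0 | 0 | 0 | 1
  row 2: 0 | 0 | 1 | 2
  row 3: 0 | 1 | 2 | 3
  row 4: 1 | 2 | 3 | 4

second differences of R give the permutation w = (4, 3, 2, 1).

3 SE-corners of the 6-cell Rothe diagram give Ess(w):

[(1, 3, 0), (2, 2, 0), (3, 1, 0)]


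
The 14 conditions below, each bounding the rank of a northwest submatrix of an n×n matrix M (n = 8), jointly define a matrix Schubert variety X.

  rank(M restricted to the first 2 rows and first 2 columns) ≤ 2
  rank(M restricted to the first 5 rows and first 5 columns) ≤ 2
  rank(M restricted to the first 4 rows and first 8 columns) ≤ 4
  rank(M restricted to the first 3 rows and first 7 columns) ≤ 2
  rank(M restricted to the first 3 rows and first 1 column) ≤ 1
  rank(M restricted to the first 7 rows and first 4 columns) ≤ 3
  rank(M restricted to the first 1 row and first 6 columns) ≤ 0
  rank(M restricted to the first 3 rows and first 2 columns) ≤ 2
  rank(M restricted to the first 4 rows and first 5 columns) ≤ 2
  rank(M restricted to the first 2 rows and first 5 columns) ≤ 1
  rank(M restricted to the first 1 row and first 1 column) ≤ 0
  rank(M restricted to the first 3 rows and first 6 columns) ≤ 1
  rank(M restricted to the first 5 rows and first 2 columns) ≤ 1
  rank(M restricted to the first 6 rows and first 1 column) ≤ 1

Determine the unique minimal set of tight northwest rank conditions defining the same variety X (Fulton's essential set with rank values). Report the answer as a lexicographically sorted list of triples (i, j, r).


The tightest implied rank at each (i,j), from the 14 conditions:

  R[1]: 0, 0, 0, 0, 0, 0, 1, 1
  R[2]: 1, 1, 1, 1, 1, 1, 2, 2
  R[3]: 1, 1, 1, 1, 1, 1, 2, 3
  R[4]: 1, 1, 2, 2, 2, 2, 3, 4
  R[5]: 1, 1, 2, 2, 2, 3, 4, 5
  R[6]: 1, 2, 3, 3, 3, 4, 5, 6
  R[7]: 1, 2, 3, 3, 4, 5, 6, 7
  R[8]: 1, 2, 3, 4, 5, 6, 7, 8

hence w(1..8) = (7, 1, 8, 3, 6, 2, 5, 4).

ℓ(w)=16; the 5 essential cells (i,j,r):

[(1, 6, 0), (3, 6, 1), (5, 2, 1), (5, 5, 2), (7, 4, 3)]


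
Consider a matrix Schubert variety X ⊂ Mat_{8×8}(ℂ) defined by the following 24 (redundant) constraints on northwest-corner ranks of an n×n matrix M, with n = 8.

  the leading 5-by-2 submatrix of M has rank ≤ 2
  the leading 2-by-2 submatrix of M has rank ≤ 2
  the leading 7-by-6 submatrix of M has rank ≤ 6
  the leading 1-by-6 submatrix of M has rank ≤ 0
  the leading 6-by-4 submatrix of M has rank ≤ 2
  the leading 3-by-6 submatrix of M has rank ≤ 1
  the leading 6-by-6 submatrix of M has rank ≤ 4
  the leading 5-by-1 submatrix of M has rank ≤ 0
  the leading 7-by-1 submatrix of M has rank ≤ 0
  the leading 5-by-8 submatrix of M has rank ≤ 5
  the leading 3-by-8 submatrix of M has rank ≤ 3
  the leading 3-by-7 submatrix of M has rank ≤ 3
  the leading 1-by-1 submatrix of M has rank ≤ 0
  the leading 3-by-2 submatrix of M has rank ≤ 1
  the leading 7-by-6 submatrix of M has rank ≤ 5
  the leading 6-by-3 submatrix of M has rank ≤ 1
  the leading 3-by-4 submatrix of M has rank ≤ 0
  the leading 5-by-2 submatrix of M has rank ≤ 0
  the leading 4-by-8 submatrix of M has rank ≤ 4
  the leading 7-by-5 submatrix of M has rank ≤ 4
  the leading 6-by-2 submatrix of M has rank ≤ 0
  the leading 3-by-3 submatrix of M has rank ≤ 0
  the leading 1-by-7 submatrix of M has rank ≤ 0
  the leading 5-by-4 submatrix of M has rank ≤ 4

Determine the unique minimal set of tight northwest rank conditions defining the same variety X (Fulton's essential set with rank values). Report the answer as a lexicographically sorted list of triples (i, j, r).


Recovering R(i,j) via the rank-extension bound from the 24 conditions:

  i=1: 0  0  0  0  0  0  0  1
  i=2: 0  0  0  0  1  1  1  2
  i=3: 0  0  0  0  1  1  2  3
  i=4: 0  0  1  1  2  2  3  4
  i=5: 0  0  1  2  3  3  4  5
  i=6: 0  0  1  2  3  4  5  6
  i=7: 0  1  2  3  4  5  6  7
  i=8: 1  2  3  4  5  6  7  8

reading off 1-entries of Δ²R: w = (8, 5, 7, 3, 4, 6, 2, 1).

D(w) has 23 cells with 5 SE-corners; essential set:

[(1, 7, 0), (3, 4, 0), (3, 6, 1), (6, 2, 0), (7, 1, 0)]


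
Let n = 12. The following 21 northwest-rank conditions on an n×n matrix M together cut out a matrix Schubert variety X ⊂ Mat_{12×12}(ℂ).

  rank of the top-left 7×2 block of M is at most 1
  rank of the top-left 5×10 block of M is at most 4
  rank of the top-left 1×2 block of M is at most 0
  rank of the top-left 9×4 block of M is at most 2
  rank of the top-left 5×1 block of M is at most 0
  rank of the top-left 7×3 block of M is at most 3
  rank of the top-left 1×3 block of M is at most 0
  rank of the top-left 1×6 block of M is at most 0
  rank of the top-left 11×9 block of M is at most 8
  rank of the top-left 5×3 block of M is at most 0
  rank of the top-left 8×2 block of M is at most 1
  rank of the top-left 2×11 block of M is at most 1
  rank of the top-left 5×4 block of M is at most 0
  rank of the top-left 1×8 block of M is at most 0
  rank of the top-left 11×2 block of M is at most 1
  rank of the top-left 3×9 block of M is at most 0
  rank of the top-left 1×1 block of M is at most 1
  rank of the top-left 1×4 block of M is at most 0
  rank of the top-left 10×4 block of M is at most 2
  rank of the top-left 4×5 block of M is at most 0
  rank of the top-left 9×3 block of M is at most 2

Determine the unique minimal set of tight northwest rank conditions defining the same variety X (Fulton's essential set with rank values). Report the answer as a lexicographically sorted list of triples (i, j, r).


Reconstructing r_w from the 21 given conditions:

  0 | 0 | 0 | 0 | 0 | 0 | 0 | 0 | 0 | 1 | 1 | 1
  0 | 0 | 0 | 0 | 0 | 0 | 0 | 0 | 0 | 1 | 1 | 2
  0 | 0 | 0 | 0 | 0 | 0 | 0 | 0 | 0 | 1 | 2 | 3
  0 | 0 | 0 | 0 | 0 | 1 | 1 | 1 | 1 | 2 | 3 | 4
  0 | 0 | 0 | 0 | 1 | 2 | 2 | 2 | 2 | 3 | 4 | 5
  1 | 1 | 1 | 1 | 2 | 3 | 3 | 3 | 3 | 4 | 5 | 6
  1 | 1 | 2 | 2 | 3 | 4 | 4 | 4 | 4 | 5 | 6 | 7
  1 | 1 | 2 | 2 | 3 | 4 | 5 | 5 | 5 | 6 | 7 | 8
  1 | 1 | 2 | 2 | 3 | 4 | 5 | 6 | 6 | 7 | 8 | 9
  1 | 1 | 2 | 2 | 3 | 4 | 5 | 6 | 7 | 8 | 9 | 10
  1 | 1 | 2 | 3 | 4 | 5 | 6 | 7 | 8 | 9 | 10 | 11
  1 | 2 | 3 | 4 | 5 | 6 | 7 | 8 | 9 | 10 | 11 | 12

reading off 1-entries of Δ²R: w = (10, 12, 11, 6, 5, 1, 3, 7, 8, 9, 4, 2).

ℓ(w)=45; the 6 essential cells (i,j,r):

[(2, 11, 1), (3, 9, 0), (4, 5, 0), (5, 4, 0), (10, 4, 2), (11, 2, 1)]


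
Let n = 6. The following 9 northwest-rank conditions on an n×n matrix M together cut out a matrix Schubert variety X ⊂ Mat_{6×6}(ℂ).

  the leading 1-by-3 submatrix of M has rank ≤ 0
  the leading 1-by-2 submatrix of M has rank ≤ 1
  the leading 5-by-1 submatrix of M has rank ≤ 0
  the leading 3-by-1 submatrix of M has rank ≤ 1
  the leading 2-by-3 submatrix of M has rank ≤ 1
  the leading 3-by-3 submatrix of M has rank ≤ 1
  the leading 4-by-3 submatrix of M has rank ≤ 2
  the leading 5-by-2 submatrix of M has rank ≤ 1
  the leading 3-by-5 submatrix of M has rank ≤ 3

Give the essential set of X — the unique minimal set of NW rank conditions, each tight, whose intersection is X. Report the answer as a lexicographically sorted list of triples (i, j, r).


Recovering R(i,j) via the rank-extension bound from the 9 conditions:

  i=1: 0  0  0  1  1  1
  i=2: 0  1  1  2  2  2
  i=3: 0  1  1  2  3  3
  i=4: 0  1  2  3  4  4
  i=5: 0  1  2  3  4  5
  i=6: 1  2  3  4  5  6

reading off 1-entries of Δ²R: w = (4, 2, 5, 3, 6, 1).

Rothe diagram D(w) (8 cells), 3 SE-corners (essential conditions):

[(1, 3, 0), (3, 3, 1), (5, 1, 0)]


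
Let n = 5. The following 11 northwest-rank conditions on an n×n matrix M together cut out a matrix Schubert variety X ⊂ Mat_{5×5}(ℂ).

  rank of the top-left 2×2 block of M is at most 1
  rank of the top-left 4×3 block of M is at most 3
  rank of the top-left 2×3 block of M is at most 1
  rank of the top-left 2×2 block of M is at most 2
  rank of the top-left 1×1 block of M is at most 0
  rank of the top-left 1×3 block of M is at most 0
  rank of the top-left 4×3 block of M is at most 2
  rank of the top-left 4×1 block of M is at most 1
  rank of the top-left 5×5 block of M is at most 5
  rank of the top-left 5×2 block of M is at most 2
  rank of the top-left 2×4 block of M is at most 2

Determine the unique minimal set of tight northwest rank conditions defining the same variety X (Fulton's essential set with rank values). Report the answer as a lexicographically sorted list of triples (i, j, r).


Reconstructing r_w from the 11 given conditions:

  R[1]: 0 | 0 | 0 | 1 | 1
  R[2]: 1 | 1 | 1 | 2 | 2
  R[3]: 1 | 2 | 2 | 3 | 3
  R[4]: 1 | 2 | 2 | 3 | 4
  R[5]: 1 | 2 | 3 | 4 | 5

giving w = (4, 1, 2, 5, 3) via Δ²R.

2 SE-corners of the 4-cell Rothe diagram give Ess(w):

[(1, 3, 0), (4, 3, 2)]


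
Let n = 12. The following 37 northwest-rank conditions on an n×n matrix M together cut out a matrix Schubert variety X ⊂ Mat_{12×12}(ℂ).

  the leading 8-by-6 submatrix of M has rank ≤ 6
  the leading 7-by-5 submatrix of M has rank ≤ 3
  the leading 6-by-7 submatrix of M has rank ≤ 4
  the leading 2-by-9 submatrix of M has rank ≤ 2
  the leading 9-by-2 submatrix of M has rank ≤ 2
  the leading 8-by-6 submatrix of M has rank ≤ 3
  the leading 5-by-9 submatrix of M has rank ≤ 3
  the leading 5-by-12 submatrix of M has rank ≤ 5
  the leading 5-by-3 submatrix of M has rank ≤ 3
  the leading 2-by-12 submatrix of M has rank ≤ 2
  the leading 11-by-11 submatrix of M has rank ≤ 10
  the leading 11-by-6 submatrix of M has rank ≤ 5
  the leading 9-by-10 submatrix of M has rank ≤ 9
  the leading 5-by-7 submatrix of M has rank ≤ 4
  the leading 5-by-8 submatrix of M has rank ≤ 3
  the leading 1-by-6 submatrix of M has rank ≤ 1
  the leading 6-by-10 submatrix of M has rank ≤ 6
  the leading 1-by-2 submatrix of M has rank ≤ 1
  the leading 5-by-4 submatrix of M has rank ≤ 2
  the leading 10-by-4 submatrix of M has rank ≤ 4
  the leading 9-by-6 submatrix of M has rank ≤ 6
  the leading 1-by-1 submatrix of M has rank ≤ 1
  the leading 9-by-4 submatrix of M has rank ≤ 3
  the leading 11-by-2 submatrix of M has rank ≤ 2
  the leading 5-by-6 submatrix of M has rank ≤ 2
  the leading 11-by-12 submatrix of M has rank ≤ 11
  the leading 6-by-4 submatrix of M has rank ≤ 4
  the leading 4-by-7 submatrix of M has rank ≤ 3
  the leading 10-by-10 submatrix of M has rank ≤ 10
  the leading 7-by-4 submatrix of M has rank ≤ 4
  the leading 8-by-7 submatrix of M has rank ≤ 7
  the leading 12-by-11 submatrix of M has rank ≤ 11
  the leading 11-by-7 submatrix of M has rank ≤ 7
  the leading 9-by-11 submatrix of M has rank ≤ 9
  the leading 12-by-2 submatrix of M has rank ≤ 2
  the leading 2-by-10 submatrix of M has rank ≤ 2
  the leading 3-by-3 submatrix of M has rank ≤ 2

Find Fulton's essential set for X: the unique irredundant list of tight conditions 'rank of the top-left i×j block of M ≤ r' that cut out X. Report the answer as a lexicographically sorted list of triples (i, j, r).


Computing R[i][j] = min implied NW-rank bound (n=12, 37 conditions):

  1 | 1 | 1 | 1 | 1 | 1 | 1 | 1 | 1 | 1 | 1 | 1
  1 | 2 | 2 | 2 | 2 | 2 | 2 | 2 | 2 | 2 | 2 | 2
  1 | 2 | 2 | 2 | 2 | 2 | 3 | 3 | 3 | 3 | 3 | 3
  1 | 2 | 2 | 2 | 2 | 2 | 3 | 3 | 3 | 4 | 4 | 4
  1 | 2 | 2 | 2 | 2 | 2 | 3 | 3 | 3 | 4 | 5 | 5
  1 | 2 | 3 | 3 | 3 | 3 | 4 | 4 | 4 | 5 | 6 | 6
  1 | 2 | 3 | 3 | 3 | 3 | 4 | 5 | 5 | 6 | 7 | 7
  1 | 2 | 3 | 3 | 3 | 3 | 4 | 5 | 6 | 7 | 8 | 8
  1 | 2 | 3 | 3 | 4 | 4 | 5 | 6 | 7 | 8 | 9 | 9
  1 | 2 | 3 | 4 | 5 | 5 | 6 | 7 | 8 | 9 | 10 | 10
  1 | 2 | 3 | 4 | 5 | 5 | 6 | 7 | 8 | 9 | 10 | 11
  1 | 2 | 3 | 4 | 5 | 6 | 7 | 8 | 9 | 10 | 11 | 12

giving w = (1, 2, 7, 10, 11, 3, 8, 9, 5, 4, 12, 6) via Δ²R.

Rothe diagram D(w) (24 cells), 5 SE-corners (essential conditions):

[(5, 6, 2), (5, 9, 3), (8, 6, 3), (9, 4, 3), (11, 6, 5)]


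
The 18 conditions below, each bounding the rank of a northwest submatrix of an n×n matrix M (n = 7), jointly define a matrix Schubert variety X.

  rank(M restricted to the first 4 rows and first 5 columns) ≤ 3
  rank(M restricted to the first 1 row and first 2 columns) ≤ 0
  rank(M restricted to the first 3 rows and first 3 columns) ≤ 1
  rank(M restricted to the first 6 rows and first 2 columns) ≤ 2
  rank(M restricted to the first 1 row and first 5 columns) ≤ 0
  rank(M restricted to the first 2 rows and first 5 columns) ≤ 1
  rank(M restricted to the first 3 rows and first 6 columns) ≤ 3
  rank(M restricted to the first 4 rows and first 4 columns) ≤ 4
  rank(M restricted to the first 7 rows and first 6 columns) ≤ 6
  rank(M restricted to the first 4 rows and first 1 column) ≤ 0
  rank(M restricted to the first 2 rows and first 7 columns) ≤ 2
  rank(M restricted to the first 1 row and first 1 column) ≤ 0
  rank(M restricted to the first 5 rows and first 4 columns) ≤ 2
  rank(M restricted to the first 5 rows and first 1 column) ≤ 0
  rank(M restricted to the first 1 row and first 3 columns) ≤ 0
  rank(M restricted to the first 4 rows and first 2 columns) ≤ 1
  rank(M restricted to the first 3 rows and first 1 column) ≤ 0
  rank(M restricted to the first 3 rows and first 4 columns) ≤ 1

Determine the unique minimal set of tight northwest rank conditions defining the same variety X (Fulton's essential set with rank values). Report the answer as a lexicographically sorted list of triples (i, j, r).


Recovering R(i,j) via the rank-extension bound from the 18 conditions:

  i=1: 0  0  0  0  0  1  1
  i=2: 0  1  1  1  1  2  2
  i=3: 0  1  1  1  2  3  3
  i=4: 0  1  2  2  3  4  4
  i=5: 0  1  2  2  3  4  5
  i=6: 1  2  3  3  4  5  6
  i=7: 1  2  3  4  5  6  7

reading off 1-entries of Δ²R: w = (6, 2, 5, 3, 7, 1, 4).

4 SE-corners of the 12-cell Rothe diagram give Ess(w):

[(1, 5, 0), (3, 4, 1), (5, 1, 0), (5, 4, 2)]


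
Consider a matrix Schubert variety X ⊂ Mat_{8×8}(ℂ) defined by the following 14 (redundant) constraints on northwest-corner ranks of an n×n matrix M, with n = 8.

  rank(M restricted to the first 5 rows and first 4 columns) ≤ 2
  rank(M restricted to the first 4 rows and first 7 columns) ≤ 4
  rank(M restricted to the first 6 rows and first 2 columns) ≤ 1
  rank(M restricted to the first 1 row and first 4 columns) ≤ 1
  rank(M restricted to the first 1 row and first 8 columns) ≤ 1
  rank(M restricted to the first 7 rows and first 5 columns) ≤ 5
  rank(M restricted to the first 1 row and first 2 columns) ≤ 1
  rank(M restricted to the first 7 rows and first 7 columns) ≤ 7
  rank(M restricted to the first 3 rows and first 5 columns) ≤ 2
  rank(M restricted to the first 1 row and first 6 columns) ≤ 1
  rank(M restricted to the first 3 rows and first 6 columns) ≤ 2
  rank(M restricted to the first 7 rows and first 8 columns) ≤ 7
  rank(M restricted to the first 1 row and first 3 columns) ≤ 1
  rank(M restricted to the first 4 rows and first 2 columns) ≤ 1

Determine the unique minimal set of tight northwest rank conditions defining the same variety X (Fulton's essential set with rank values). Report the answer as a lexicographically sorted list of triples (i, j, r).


Recovering R(i,j) via the rank-extension bound from the 14 conditions:

  row 1: 1  1  1  1  1  1  1  1
  row 2: 1  1  2  2  2  2  2  2
  row 3: 1  1  2  2  2  2  3  3
  row 4: 1  1  2  2  3  3  4  4
  row 5: 1  1  2  2  3  4  5  5
  row 6: 1  1  2  3  4  5  6  6
  row 7: 1  2  3  4  5  6  7  7
  row 8: 1  2  3  4  5  6  7  8

giving w = (1, 3, 7, 5, 6, 4, 2, 8) via Δ²R.

Fulton essential set (3 of the 10 Rothe cells):

[(3, 6, 2), (5, 4, 2), (6, 2, 1)]


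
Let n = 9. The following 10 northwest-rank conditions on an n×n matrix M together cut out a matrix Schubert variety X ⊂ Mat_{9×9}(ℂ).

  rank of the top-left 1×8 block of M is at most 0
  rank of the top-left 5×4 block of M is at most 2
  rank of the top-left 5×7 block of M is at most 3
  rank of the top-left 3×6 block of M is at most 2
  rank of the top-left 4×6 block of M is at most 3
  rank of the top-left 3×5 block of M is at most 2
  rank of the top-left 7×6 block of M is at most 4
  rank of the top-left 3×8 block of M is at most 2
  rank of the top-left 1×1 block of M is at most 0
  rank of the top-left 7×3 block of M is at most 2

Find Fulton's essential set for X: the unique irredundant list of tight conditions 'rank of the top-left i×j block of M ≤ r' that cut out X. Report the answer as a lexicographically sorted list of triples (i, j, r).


Computing R[i][j] = min implied NW-rank bound (n=9, 10 conditions):

  0 | 0 | 0 | 0 | 0 | 0 | 0 | 0 | 1
  1 | 1 | 1 | 1 | 1 | 1 | 1 | 1 | 2
  1 | 2 | 2 | 2 | 2 | 2 | 2 | 2 | 3
  1 | 2 | 2 | 2 | 3 | 3 | 3 | 3 | 4
  1 | 2 | 2 | 2 | 3 | 3 | 3 | 4 | 5
  1 | 2 | 2 | 3 | 4 | 4 | 4 | 5 | 6
  1 | 2 | 2 | 3 | 4 | 4 | 5 | 6 | 7
  1 | 2 | 3 | 4 | 5 | 5 | 6 | 7 | 8
  1 | 2 | 3 | 4 | 5 | 6 | 7 | 8 | 9

hence w(1..9) = (9, 1, 2, 5, 8, 4, 7, 3, 6).

ℓ(w)=17; the 5 essential cells (i,j,r):

[(1, 8, 0), (5, 4, 2), (5, 7, 3), (7, 3, 2), (7, 6, 4)]


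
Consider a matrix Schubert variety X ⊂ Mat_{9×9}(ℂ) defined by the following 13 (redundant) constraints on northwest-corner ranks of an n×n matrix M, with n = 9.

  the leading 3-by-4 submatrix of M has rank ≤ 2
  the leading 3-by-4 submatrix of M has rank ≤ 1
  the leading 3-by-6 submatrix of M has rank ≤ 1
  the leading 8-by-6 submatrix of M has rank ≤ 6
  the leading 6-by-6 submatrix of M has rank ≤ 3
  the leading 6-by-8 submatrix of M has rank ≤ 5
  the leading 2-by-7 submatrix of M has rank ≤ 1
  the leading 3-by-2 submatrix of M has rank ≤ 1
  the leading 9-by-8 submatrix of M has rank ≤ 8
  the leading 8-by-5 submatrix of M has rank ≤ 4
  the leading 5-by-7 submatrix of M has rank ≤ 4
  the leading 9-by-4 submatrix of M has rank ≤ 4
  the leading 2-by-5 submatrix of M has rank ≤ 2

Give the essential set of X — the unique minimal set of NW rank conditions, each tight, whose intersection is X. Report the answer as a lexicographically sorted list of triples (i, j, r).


Propagating the 13 rank bounds to every northwest block:

  R[1]: 1, 1, 1, 1, 1, 1, 1, 1, 1
  R[2]: 1, 1, 1, 1, 1, 1, 1, 2, 2
  R[3]: 1, 1, 1, 1, 1, 1, 2, 3, 3
  R[4]: 1, 2, 2, 2, 2, 2, 3, 4, 4
  R[5]: 1, 2, 3, 3, 3, 3, 4, 5, 5
  R[6]: 1, 2, 3, 3, 3, 3, 4, 5, 6
  R[7]: 1, 2, 3, 4, 4, 4, 5, 6, 7
  R[8]: 1, 2, 3, 4, 4, 5, 6, 7, 8
  R[9]: 1, 2, 3, 4, 5, 6, 7, 8, 9

giving w = (1, 8, 7, 2, 3, 9, 4, 6, 5) via Δ²R.

Fulton essential set (4 of the 15 Rothe cells):

[(2, 7, 1), (3, 6, 1), (6, 6, 3), (8, 5, 4)]


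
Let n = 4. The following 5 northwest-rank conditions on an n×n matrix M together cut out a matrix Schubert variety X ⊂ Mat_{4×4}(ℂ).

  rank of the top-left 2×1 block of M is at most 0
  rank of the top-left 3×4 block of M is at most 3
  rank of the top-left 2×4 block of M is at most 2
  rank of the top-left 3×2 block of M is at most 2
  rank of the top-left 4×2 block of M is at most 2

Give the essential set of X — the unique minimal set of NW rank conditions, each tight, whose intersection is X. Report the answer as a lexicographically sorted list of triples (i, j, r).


The tightest implied rank at each (i,j), from the 5 conditions:

  row 1: 0  1  1  1
  row 2: 0  1  2  2
  row 3: 1  2  3  3
  row 4: 1  2  3  4

hence w(1..4) = (2, 3, 1, 4).

Fulton essential set (1 of the 2 Rothe cells):

[(2, 1, 0)]


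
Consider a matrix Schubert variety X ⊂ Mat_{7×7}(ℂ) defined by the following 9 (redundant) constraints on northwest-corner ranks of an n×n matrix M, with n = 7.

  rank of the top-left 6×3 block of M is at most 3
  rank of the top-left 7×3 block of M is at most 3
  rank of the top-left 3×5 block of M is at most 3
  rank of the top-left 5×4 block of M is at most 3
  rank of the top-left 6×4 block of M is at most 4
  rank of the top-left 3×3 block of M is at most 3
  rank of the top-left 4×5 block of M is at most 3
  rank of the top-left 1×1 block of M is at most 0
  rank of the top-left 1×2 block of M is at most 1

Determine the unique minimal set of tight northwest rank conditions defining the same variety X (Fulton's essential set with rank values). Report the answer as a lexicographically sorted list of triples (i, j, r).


Rank table r_w(7×7) implied by the 9 constraints:

  R[1]: 0  1  1  1  1  1  1
  R[2]: 1  2  2  2  2  2  2
  R[3]: 1  2  3  3  3  3  3
  R[4]: 1  2  3  3  3  4  4
  R[5]: 1  2  3  3  4  5  5
  R[6]: 1  2  3  4  5  6  6
  R[7]: 1  2  3  4  5  6  7

reading off 1-entries of Δ²R: w = (2, 1, 3, 6, 5, 4, 7).

Rothe diagram D(w) (4 cells), 3 SE-corners (essential conditions):

[(1, 1, 0), (4, 5, 3), (5, 4, 3)]


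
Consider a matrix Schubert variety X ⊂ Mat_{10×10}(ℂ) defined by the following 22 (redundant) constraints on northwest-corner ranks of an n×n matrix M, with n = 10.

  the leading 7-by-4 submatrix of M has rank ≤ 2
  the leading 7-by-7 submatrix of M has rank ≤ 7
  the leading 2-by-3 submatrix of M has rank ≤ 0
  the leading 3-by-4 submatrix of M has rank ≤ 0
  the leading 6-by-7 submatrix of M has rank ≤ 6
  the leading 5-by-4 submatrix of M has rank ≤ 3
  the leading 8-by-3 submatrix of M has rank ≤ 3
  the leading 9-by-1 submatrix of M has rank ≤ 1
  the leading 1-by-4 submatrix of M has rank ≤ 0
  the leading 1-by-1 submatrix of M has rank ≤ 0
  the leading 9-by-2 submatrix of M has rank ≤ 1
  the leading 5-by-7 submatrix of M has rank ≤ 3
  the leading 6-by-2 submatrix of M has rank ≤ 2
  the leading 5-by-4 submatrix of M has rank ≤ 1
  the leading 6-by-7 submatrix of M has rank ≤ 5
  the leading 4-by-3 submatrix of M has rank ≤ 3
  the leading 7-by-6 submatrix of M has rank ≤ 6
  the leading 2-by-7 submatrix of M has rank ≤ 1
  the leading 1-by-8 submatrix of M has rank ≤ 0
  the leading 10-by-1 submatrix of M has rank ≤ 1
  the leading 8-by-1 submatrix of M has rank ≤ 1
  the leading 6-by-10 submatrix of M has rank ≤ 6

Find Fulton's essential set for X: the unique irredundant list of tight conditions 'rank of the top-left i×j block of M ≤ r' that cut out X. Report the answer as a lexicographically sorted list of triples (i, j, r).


Computing R[i][j] = min implied NW-rank bound (n=10, 22 conditions):

  R[1]: 0, 0, 0, 0, 0, 0, 0, 0, 1, 1
  R[2]: 0, 0, 0, 0, 1, 1, 1, 1, 2, 2
  R[3]: 0, 0, 0, 0, 1, 2, 2, 2, 3, 3
  R[4]: 1, 1, 1, 1, 2, 3, 3, 3, 4, 4
  R[5]: 1, 1, 1, 1, 2, 3, 3, 4, 5, 5
  R[6]: 1, 1, 2, 2, 3, 4, 4, 5, 6, 6
  R[7]: 1, 1, 2, 2, 3, 4, 5, 6, 7, 7
  R[8]: 1, 1, 2, 3, 4, 5, 6, 7, 8, 8
  R[9]: 1, 1, 2, 3, 4, 5, 6, 7, 8, 9
  R[10]: 1, 2, 3, 4, 5, 6, 7, 8, 9, 10

giving w = (9, 5, 6, 1, 8, 3, 7, 4, 10, 2) via Δ²R.

ℓ(w)=25; the 6 essential cells (i,j,r):

[(1, 8, 0), (3, 4, 0), (5, 4, 1), (5, 7, 3), (7, 4, 2), (9, 2, 1)]


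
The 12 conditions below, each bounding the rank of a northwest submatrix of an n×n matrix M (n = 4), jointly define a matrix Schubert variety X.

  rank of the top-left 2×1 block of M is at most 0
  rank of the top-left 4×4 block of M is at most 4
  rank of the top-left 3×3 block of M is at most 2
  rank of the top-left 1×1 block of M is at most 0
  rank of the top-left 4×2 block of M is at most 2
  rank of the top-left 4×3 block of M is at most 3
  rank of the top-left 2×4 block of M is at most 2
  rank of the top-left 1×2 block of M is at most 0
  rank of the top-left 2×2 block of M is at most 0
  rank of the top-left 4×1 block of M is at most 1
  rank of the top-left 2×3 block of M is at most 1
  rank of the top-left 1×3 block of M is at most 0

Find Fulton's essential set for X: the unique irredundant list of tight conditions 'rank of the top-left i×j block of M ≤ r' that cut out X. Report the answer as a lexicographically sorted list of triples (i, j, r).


Reconstructing r_w from the 12 given conditions:

  R[1]: 0 | 0 | 0 | 1
  R[2]: 0 | 0 | 1 | 2
  R[3]: 1 | 1 | 2 | 3
  R[4]: 1 | 2 | 3 | 4

reading off 1-entries of Δ²R: w = (4, 3, 1, 2).

2 SE-corners of the 5-cell Rothe diagram give Ess(w):

[(1, 3, 0), (2, 2, 0)]


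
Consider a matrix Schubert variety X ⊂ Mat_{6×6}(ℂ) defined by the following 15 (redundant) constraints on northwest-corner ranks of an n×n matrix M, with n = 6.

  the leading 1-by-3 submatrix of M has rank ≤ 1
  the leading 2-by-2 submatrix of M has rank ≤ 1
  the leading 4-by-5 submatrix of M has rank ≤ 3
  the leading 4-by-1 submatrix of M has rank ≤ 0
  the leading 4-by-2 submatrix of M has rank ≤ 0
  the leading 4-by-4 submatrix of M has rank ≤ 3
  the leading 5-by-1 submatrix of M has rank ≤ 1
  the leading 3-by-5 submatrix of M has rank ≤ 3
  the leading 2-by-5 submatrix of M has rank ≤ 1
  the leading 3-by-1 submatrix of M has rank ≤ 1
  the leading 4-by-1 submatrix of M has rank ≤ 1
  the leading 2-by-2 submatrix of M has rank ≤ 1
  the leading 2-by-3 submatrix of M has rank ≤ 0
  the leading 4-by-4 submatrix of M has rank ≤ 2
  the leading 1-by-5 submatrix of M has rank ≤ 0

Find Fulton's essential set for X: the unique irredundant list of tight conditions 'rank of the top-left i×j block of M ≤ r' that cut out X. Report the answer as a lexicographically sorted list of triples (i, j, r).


Reconstructing r_w from the 15 given conditions:

  row 1: 0, 0, 0, 0, 0, 1
  row 2: 0, 0, 0, 1, 1, 2
  row 3: 0, 0, 1, 2, 2, 3
  row 4: 0, 0, 1, 2, 3, 4
  row 5: 1, 1, 2, 3, 4, 5
  row 6: 1, 2, 3, 4, 5, 6

giving w = (6, 4, 3, 5, 1, 2) via Δ²R.

D(w) has 12 cells with 3 SE-corners; essential set:

[(1, 5, 0), (2, 3, 0), (4, 2, 0)]


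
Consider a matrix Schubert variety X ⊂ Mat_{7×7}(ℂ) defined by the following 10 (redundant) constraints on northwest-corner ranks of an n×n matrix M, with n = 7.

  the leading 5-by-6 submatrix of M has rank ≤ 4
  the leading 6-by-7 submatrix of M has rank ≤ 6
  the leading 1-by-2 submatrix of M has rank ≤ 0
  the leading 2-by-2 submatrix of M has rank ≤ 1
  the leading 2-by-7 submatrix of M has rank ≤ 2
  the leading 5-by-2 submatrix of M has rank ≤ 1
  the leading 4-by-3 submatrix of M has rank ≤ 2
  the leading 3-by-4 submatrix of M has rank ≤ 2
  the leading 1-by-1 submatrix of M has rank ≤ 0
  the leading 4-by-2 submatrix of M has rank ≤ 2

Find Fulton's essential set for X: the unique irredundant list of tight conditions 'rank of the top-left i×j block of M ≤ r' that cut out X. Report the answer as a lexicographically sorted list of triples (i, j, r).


Recovering R(i,j) via the rank-extension bound from the 10 conditions:

  row 1: 0 | 0 | 1 | 1 | 1 | 1 | 1
  row 2: 1 | 1 | 2 | 2 | 2 | 2 | 2
  row 3: 1 | 1 | 2 | 2 | 3 | 3 | 3
  row 4: 1 | 1 | 2 | 3 | 4 | 4 | 4
  row 5: 1 | 1 | 2 | 3 | 4 | 4 | 5
  row 6: 1 | 2 | 3 | 4 | 5 | 5 | 6
  row 7: 1 | 2 | 3 | 4 | 5 | 6 | 7

the unique w with this rank table is (3, 1, 5, 4, 7, 2, 6).

D(w) has 7 cells with 4 SE-corners; essential set:

[(1, 2, 0), (3, 4, 2), (5, 2, 1), (5, 6, 4)]


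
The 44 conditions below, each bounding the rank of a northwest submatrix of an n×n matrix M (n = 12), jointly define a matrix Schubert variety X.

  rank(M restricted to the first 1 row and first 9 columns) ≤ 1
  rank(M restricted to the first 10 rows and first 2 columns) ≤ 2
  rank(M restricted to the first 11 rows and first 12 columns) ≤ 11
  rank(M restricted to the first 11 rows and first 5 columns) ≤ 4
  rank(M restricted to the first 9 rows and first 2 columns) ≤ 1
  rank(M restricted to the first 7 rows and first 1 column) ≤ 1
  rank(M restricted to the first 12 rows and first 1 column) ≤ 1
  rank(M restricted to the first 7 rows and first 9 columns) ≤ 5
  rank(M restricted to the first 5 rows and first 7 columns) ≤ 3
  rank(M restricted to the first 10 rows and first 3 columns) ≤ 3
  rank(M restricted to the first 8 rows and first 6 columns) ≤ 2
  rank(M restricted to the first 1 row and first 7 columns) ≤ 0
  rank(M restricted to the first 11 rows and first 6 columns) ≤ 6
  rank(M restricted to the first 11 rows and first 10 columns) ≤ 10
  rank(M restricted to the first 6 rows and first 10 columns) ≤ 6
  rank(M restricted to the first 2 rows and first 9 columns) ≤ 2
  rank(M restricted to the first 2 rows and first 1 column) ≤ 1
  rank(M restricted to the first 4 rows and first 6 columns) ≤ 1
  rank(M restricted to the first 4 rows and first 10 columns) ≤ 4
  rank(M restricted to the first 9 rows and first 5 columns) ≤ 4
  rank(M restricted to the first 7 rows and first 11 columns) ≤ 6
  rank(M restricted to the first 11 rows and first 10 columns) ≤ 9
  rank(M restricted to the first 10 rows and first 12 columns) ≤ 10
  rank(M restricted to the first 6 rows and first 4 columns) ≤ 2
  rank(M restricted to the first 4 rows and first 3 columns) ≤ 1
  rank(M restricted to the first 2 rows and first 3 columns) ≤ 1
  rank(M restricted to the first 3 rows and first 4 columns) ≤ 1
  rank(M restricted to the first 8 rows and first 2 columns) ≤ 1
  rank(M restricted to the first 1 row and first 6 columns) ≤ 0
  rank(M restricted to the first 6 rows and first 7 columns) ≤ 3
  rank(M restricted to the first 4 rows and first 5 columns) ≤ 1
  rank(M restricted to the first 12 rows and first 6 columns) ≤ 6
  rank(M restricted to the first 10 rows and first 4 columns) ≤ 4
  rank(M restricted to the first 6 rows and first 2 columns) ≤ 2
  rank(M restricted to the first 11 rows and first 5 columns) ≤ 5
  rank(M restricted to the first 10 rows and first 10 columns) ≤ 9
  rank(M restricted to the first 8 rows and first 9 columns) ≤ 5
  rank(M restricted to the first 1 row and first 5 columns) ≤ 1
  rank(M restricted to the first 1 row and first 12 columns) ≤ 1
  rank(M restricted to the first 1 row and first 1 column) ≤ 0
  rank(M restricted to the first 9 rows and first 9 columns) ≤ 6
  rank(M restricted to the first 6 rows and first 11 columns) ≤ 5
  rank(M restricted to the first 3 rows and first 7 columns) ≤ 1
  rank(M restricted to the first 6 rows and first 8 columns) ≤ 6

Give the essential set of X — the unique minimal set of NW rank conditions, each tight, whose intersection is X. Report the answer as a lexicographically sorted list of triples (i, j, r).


The tightest implied rank at each (i,j), from the 44 conditions:

  0  0  0  0  0  0  0  1  1  1  1  1
  1  1  1  1  1  1  1  2  2  2  2  2
  1  1  1  1  1  1  1  2  3  3  3  3
  1  1  1  1  1  1  2  3  4  4  4  4
  1  1  2  2  2  2  3  4  5  5  5  5
  1  1  2  2  2  2  3  4  5  5  5  6
  1  1  2  2  2  2  3  4  5  6  6  7
  1  1  2  2  2  2  3  4  5  6  7  8
  1  1  2  3  3  3  4  5  6  7  8  9
  1  2  3  4  4  4  5  6  7  8  9  10
  1  2  3  4  4  5  6  7  8  9  10  11
  1  2  3  4  5  6  7  8  9  10  11  12

so w = (8, 1, 9, 7, 3, 12, 10, 11, 4, 2, 6, 5).

D(w) has 35 cells with 7 SE-corners; essential set:

[(1, 7, 0), (3, 7, 1), (4, 6, 1), (6, 11, 5), (8, 6, 2), (9, 2, 1), (11, 5, 4)]


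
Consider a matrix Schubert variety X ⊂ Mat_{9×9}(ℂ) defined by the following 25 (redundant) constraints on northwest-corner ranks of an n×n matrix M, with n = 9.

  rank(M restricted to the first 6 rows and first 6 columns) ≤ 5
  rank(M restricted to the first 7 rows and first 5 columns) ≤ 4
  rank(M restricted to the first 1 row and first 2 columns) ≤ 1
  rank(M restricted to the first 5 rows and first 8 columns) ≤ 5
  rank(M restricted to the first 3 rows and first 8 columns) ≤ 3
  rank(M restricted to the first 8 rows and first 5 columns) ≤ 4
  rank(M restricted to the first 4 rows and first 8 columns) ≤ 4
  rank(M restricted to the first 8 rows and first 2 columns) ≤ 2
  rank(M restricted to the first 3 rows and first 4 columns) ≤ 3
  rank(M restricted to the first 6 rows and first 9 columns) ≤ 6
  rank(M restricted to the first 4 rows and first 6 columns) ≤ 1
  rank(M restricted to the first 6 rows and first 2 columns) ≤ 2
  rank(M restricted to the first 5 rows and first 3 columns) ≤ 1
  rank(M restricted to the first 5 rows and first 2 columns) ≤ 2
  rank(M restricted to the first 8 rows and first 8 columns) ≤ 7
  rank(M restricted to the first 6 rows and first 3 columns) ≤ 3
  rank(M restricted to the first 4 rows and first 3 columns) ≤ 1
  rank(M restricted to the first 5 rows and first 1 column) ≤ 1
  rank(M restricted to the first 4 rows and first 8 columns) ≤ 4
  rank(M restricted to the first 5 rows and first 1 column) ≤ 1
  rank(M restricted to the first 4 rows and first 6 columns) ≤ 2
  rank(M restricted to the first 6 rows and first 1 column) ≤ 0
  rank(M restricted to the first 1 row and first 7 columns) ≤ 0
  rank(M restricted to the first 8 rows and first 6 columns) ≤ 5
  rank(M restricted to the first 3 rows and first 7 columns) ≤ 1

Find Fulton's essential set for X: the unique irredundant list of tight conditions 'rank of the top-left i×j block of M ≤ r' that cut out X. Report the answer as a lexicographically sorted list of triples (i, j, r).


The tightest implied rank at each (i,j), from the 25 conditions:

  0 0 0 0 0 0 0 1 1
  0 1 1 1 1 1 1 2 2
  0 1 1 1 1 1 1 2 3
  0 1 1 1 1 1 2 3 4
  0 1 1 2 2 2 3 4 5
  0 1 2 3 3 3 4 5 6
  1 2 3 4 4 4 5 6 7
  1 2 3 4 4 5 6 7 8
  1 2 3 4 5 6 7 8 9

giving w = (8, 2, 9, 7, 4, 3, 1, 6, 5) via Δ²R.

6 SE-corners of the 23-cell Rothe diagram give Ess(w):

[(1, 7, 0), (3, 7, 1), (4, 6, 1), (5, 3, 1), (6, 1, 0), (8, 5, 4)]


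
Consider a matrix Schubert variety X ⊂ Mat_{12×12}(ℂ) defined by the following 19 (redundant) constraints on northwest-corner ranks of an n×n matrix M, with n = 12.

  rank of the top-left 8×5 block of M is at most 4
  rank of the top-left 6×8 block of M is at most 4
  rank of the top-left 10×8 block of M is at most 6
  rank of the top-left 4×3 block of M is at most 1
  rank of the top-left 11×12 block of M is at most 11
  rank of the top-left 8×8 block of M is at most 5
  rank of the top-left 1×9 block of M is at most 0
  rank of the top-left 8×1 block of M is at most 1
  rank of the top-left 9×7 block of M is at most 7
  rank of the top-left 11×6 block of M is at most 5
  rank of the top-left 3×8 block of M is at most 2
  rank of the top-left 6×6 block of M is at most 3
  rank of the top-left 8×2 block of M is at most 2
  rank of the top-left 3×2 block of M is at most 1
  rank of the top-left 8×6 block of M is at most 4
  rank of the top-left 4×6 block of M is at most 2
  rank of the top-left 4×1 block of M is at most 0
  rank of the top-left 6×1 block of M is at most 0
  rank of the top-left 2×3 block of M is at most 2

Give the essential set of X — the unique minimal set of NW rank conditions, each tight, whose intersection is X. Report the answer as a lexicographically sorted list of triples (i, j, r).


Computing R[i][j] = min implied NW-rank bound (n=12, 19 conditions):

  row 1: 0, 0, 0, 0, 0, 0, 0, 0, 0, 1, 1, 1
  row 2: 0, 1, 1, 1, 1, 1, 1, 1, 1, 2, 2, 2
  row 3: 0, 1, 1, 2, 2, 2, 2, 2, 2, 3, 3, 3
  row 4: 0, 1, 1, 2, 2, 2, 3, 3, 3, 4, 4, 4
  row 5: 0, 1, 2, 3, 3, 3, 4, 4, 4, 5, 5, 5
  row 6: 0, 1, 2, 3, 3, 3, 4, 4, 5, 6, 6, 6
  row 7: 1, 2, 3, 4, 4, 4, 5, 5, 6, 7, 7, 7
  row 8: 1, 2, 3, 4, 4, 4, 5, 5, 6, 7, 8, 8
  row 9: 1, 2, 3, 4, 5, 5, 6, 6, 7, 8, 9, 9
  row 10: 1, 2, 3, 4, 5, 5, 6, 6, 7, 8, 9, 10
  row 11: 1, 2, 3, 4, 5, 5, 6, 7, 8, 9, 10, 11
  row 12: 1, 2, 3, 4, 5, 6, 7, 8, 9, 10, 11, 12

hence w(1..12) = (10, 2, 4, 7, 3, 9, 1, 11, 5, 12, 8, 6).

D(w) has 27 cells with 10 SE-corners; essential set:

[(1, 9, 0), (4, 3, 1), (4, 6, 2), (6, 1, 0), (6, 6, 3), (6, 8, 4), (8, 6, 4), (8, 8, 5), (10, 8, 6), (11, 6, 5)]
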